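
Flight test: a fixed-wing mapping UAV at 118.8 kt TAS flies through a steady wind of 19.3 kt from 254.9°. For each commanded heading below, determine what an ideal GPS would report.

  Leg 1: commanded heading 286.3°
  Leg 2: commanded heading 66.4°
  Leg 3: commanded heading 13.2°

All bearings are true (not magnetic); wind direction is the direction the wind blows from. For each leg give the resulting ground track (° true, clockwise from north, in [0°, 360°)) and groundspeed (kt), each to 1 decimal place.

Leg 1: track=291.9°, groundspeed=102.8 kt
Leg 2: track=67.6°, groundspeed=137.9 kt
Leg 3: track=20.8°, groundspeed=129.1 kt

Leg 1: heading 286.3°; drift +5.6° → track 291.9°, groundspeed 102.8 kt
Leg 2: heading 66.4°; drift +1.2° → track 67.6°, groundspeed 137.9 kt
Leg 3: heading 13.2°; drift +7.6° → track 20.8°, groundspeed 129.1 kt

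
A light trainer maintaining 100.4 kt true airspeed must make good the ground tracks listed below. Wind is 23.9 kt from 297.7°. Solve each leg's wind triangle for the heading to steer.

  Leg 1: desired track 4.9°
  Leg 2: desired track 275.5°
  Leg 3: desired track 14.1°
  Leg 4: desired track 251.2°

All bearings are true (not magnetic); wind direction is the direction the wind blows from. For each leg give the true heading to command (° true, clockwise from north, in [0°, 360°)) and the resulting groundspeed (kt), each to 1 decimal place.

Leg 1: desired track 4.9°; wind correction -12.7° → command heading 352.2°, groundspeed 88.7 kt
Leg 2: desired track 275.5°; wind correction +5.2° → command heading 280.7°, groundspeed 77.9 kt
Leg 3: desired track 14.1°; wind correction -13.4° → command heading 0.7°, groundspeed 92.1 kt
Leg 4: desired track 251.2°; wind correction +9.9° → command heading 261.1°, groundspeed 82.4 kt

Leg 1: heading=352.2°, groundspeed=88.7 kt
Leg 2: heading=280.7°, groundspeed=77.9 kt
Leg 3: heading=0.7°, groundspeed=92.1 kt
Leg 4: heading=261.1°, groundspeed=82.4 kt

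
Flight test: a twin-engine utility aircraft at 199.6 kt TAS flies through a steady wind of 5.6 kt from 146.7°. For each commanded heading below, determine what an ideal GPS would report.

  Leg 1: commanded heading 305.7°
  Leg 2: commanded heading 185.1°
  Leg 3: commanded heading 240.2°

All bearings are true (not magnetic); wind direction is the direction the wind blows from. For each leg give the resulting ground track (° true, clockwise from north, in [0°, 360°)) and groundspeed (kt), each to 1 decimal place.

Leg 1: heading 305.7°; drift +0.6° → track 306.3°, groundspeed 204.8 kt
Leg 2: heading 185.1°; drift +1.0° → track 186.1°, groundspeed 195.2 kt
Leg 3: heading 240.2°; drift +1.6° → track 241.8°, groundspeed 200.0 kt

Leg 1: track=306.3°, groundspeed=204.8 kt
Leg 2: track=186.1°, groundspeed=195.2 kt
Leg 3: track=241.8°, groundspeed=200.0 kt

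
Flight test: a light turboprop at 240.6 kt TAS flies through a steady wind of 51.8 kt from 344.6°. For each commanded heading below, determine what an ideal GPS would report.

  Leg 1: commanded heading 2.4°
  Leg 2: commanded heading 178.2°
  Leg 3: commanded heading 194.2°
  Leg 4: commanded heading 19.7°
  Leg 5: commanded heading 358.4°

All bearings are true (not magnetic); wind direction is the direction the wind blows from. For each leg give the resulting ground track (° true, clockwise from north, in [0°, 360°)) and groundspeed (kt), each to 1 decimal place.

Leg 1: heading 2.4°; drift +4.7° → track 7.1°, groundspeed 191.9 kt
Leg 2: heading 178.2°; drift -2.4° → track 175.8°, groundspeed 291.2 kt
Leg 3: heading 194.2°; drift -5.1° → track 189.1°, groundspeed 286.8 kt
Leg 4: heading 19.7°; drift +8.5° → track 28.2°, groundspeed 200.4 kt
Leg 5: heading 358.4°; drift +3.7° → track 2.1°, groundspeed 190.7 kt

Leg 1: track=7.1°, groundspeed=191.9 kt
Leg 2: track=175.8°, groundspeed=291.2 kt
Leg 3: track=189.1°, groundspeed=286.8 kt
Leg 4: track=28.2°, groundspeed=200.4 kt
Leg 5: track=2.1°, groundspeed=190.7 kt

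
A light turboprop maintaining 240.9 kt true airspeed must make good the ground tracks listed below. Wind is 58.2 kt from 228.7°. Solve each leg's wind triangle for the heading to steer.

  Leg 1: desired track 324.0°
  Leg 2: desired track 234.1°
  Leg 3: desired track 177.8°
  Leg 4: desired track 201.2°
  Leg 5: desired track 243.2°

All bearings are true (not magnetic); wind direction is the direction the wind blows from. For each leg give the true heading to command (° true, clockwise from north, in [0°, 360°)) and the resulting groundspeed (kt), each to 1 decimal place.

Leg 1: desired track 324.0°; wind correction -13.9° → command heading 310.1°, groundspeed 239.2 kt
Leg 2: desired track 234.1°; wind correction -1.3° → command heading 232.8°, groundspeed 182.9 kt
Leg 3: desired track 177.8°; wind correction +10.8° → command heading 188.6°, groundspeed 199.9 kt
Leg 4: desired track 201.2°; wind correction +6.4° → command heading 207.6°, groundspeed 187.8 kt
Leg 5: desired track 243.2°; wind correction -3.5° → command heading 239.7°, groundspeed 184.1 kt

Leg 1: heading=310.1°, groundspeed=239.2 kt
Leg 2: heading=232.8°, groundspeed=182.9 kt
Leg 3: heading=188.6°, groundspeed=199.9 kt
Leg 4: heading=207.6°, groundspeed=187.8 kt
Leg 5: heading=239.7°, groundspeed=184.1 kt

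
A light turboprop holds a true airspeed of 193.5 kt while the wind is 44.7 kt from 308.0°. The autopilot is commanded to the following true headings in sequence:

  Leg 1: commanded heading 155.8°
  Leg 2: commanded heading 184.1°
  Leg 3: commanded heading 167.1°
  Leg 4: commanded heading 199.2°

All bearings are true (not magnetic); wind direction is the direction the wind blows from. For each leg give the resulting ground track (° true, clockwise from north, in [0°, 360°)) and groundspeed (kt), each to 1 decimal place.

Leg 1: track=150.7°, groundspeed=234.0 kt
Leg 2: track=174.5°, groundspeed=221.6 kt
Leg 3: track=160.1°, groundspeed=229.9 kt
Leg 4: track=187.7°, groundspeed=212.2 kt

Leg 1: heading 155.8°; drift -5.1° → track 150.7°, groundspeed 234.0 kt
Leg 2: heading 184.1°; drift -9.6° → track 174.5°, groundspeed 221.6 kt
Leg 3: heading 167.1°; drift -7.0° → track 160.1°, groundspeed 229.9 kt
Leg 4: heading 199.2°; drift -11.5° → track 187.7°, groundspeed 212.2 kt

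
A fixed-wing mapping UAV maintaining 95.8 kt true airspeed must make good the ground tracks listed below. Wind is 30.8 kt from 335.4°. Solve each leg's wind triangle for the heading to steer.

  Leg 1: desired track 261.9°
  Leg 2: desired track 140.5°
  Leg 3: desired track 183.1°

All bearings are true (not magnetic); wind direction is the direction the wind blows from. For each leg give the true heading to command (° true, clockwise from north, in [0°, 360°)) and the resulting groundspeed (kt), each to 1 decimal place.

Leg 1: heading=279.9°, groundspeed=82.4 kt
Leg 2: heading=135.8°, groundspeed=125.2 kt
Leg 3: heading=191.7°, groundspeed=122.0 kt

Leg 1: desired track 261.9°; wind correction +18.0° → command heading 279.9°, groundspeed 82.4 kt
Leg 2: desired track 140.5°; wind correction -4.7° → command heading 135.8°, groundspeed 125.2 kt
Leg 3: desired track 183.1°; wind correction +8.6° → command heading 191.7°, groundspeed 122.0 kt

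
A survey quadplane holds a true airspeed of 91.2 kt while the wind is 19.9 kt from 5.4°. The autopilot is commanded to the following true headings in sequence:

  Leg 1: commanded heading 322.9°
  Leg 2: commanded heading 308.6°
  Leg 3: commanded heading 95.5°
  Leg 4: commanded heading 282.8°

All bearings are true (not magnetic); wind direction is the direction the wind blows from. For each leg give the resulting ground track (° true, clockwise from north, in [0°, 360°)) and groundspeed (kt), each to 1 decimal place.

Leg 1: track=312.9°, groundspeed=77.7 kt
Leg 2: track=296.9°, groundspeed=82.0 kt
Leg 3: track=107.8°, groundspeed=93.4 kt
Leg 4: track=270.2°, groundspeed=90.8 kt

Leg 1: heading 322.9°; drift -10.0° → track 312.9°, groundspeed 77.7 kt
Leg 2: heading 308.6°; drift -11.7° → track 296.9°, groundspeed 82.0 kt
Leg 3: heading 95.5°; drift +12.3° → track 107.8°, groundspeed 93.4 kt
Leg 4: heading 282.8°; drift -12.6° → track 270.2°, groundspeed 90.8 kt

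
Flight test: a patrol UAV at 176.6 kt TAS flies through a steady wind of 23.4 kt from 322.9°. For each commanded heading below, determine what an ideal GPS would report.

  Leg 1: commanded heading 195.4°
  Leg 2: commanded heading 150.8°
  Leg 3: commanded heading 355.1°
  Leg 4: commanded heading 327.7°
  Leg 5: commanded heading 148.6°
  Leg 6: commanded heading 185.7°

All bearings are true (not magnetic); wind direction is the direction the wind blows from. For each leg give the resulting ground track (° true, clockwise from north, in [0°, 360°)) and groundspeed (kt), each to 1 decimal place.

Leg 1: heading 195.4°; drift -5.6° → track 189.8°, groundspeed 191.7 kt
Leg 2: heading 150.8°; drift -0.9° → track 149.9°, groundspeed 199.8 kt
Leg 3: heading 355.1°; drift +4.5° → track 359.6°, groundspeed 157.3 kt
Leg 4: heading 327.7°; drift +0.7° → track 328.4°, groundspeed 153.3 kt
Leg 5: heading 148.6°; drift -0.7° → track 147.9°, groundspeed 199.9 kt
Leg 6: heading 185.7°; drift -4.7° → track 181.0°, groundspeed 194.4 kt

Leg 1: track=189.8°, groundspeed=191.7 kt
Leg 2: track=149.9°, groundspeed=199.8 kt
Leg 3: track=359.6°, groundspeed=157.3 kt
Leg 4: track=328.4°, groundspeed=153.3 kt
Leg 5: track=147.9°, groundspeed=199.9 kt
Leg 6: track=181.0°, groundspeed=194.4 kt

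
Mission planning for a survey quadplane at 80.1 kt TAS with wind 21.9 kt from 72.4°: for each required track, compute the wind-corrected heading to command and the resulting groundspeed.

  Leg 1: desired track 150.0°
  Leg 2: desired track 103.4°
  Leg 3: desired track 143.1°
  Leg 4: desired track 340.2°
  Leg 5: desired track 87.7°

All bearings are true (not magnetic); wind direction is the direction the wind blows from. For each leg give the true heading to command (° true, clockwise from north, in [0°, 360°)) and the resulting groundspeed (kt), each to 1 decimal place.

Leg 1: desired track 150.0°; wind correction -15.5° → command heading 134.5°, groundspeed 72.5 kt
Leg 2: desired track 103.4°; wind correction -8.1° → command heading 95.3°, groundspeed 60.5 kt
Leg 3: desired track 143.1°; wind correction -15.0° → command heading 128.1°, groundspeed 70.1 kt
Leg 4: desired track 340.2°; wind correction +15.9° → command heading 356.1°, groundspeed 77.9 kt
Leg 5: desired track 87.7°; wind correction -4.1° → command heading 83.6°, groundspeed 58.8 kt

Leg 1: heading=134.5°, groundspeed=72.5 kt
Leg 2: heading=95.3°, groundspeed=60.5 kt
Leg 3: heading=128.1°, groundspeed=70.1 kt
Leg 4: heading=356.1°, groundspeed=77.9 kt
Leg 5: heading=83.6°, groundspeed=58.8 kt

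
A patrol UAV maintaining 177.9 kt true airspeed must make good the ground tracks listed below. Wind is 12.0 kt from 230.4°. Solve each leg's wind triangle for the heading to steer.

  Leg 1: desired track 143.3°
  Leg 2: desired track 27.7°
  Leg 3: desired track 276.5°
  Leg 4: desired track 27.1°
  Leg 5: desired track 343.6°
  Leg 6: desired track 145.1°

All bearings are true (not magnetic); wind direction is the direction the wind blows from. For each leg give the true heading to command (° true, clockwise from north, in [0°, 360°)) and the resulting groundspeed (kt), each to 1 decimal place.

Leg 1: desired track 143.3°; wind correction +3.9° → command heading 147.2°, groundspeed 176.9 kt
Leg 2: desired track 27.7°; wind correction -1.5° → command heading 26.2°, groundspeed 188.9 kt
Leg 3: desired track 276.5°; wind correction -2.8° → command heading 273.7°, groundspeed 169.4 kt
Leg 4: desired track 27.1°; wind correction -1.5° → command heading 25.6°, groundspeed 188.9 kt
Leg 5: desired track 343.6°; wind correction -3.6° → command heading 340.0°, groundspeed 182.3 kt
Leg 6: desired track 145.1°; wind correction +3.9° → command heading 149.0°, groundspeed 176.5 kt

Leg 1: heading=147.2°, groundspeed=176.9 kt
Leg 2: heading=26.2°, groundspeed=188.9 kt
Leg 3: heading=273.7°, groundspeed=169.4 kt
Leg 4: heading=25.6°, groundspeed=188.9 kt
Leg 5: heading=340.0°, groundspeed=182.3 kt
Leg 6: heading=149.0°, groundspeed=176.5 kt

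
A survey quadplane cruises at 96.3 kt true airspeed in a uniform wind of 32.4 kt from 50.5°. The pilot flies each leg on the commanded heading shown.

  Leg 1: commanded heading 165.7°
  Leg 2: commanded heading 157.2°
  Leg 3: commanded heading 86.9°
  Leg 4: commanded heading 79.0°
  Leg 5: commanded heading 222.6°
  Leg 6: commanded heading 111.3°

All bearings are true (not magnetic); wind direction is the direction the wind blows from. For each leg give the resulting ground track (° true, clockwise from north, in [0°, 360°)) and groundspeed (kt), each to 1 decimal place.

Leg 1: heading 165.7°; drift +14.9° → track 180.6°, groundspeed 113.9 kt
Leg 2: heading 157.2°; drift +16.4° → track 173.6°, groundspeed 110.1 kt
Leg 3: heading 86.9°; drift +15.3° → track 102.2°, groundspeed 72.8 kt
Leg 4: heading 79.0°; drift +12.8° → track 91.8°, groundspeed 69.6 kt
Leg 5: heading 222.6°; drift +2.0° → track 224.6°, groundspeed 128.5 kt
Leg 6: heading 111.3°; drift +19.4° → track 130.7°, groundspeed 85.3 kt

Leg 1: track=180.6°, groundspeed=113.9 kt
Leg 2: track=173.6°, groundspeed=110.1 kt
Leg 3: track=102.2°, groundspeed=72.8 kt
Leg 4: track=91.8°, groundspeed=69.6 kt
Leg 5: track=224.6°, groundspeed=128.5 kt
Leg 6: track=130.7°, groundspeed=85.3 kt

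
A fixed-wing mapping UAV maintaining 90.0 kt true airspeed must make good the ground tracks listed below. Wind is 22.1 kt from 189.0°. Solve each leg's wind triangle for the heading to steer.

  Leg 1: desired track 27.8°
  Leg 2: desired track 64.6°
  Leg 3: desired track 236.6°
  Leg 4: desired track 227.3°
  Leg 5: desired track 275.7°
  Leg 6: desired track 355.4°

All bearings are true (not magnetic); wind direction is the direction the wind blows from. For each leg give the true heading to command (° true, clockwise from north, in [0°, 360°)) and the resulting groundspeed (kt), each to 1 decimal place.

Leg 1: desired track 27.8°; wind correction +4.5° → command heading 32.3°, groundspeed 110.6 kt
Leg 2: desired track 64.6°; wind correction +11.7° → command heading 76.3°, groundspeed 100.6 kt
Leg 3: desired track 236.6°; wind correction -10.4° → command heading 226.2°, groundspeed 73.6 kt
Leg 4: desired track 227.3°; wind correction -8.8° → command heading 218.5°, groundspeed 71.6 kt
Leg 5: desired track 275.7°; wind correction -14.2° → command heading 261.5°, groundspeed 86.0 kt
Leg 6: desired track 355.4°; wind correction -3.3° → command heading 352.1°, groundspeed 111.3 kt

Leg 1: heading=32.3°, groundspeed=110.6 kt
Leg 2: heading=76.3°, groundspeed=100.6 kt
Leg 3: heading=226.2°, groundspeed=73.6 kt
Leg 4: heading=218.5°, groundspeed=71.6 kt
Leg 5: heading=261.5°, groundspeed=86.0 kt
Leg 6: heading=352.1°, groundspeed=111.3 kt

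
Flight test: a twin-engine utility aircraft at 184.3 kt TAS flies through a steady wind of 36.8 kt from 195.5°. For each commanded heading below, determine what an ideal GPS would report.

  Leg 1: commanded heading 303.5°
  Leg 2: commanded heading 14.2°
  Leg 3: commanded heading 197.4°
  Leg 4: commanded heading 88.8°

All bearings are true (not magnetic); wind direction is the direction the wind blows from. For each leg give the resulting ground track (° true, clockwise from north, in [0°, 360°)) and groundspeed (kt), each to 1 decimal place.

Leg 1: track=313.6°, groundspeed=198.8 kt
Leg 2: track=14.4°, groundspeed=221.1 kt
Leg 3: track=197.9°, groundspeed=147.5 kt
Leg 4: track=78.5°, groundspeed=198.0 kt

Leg 1: heading 303.5°; drift +10.1° → track 313.6°, groundspeed 198.8 kt
Leg 2: heading 14.2°; drift +0.2° → track 14.4°, groundspeed 221.1 kt
Leg 3: heading 197.4°; drift +0.5° → track 197.9°, groundspeed 147.5 kt
Leg 4: heading 88.8°; drift -10.3° → track 78.5°, groundspeed 198.0 kt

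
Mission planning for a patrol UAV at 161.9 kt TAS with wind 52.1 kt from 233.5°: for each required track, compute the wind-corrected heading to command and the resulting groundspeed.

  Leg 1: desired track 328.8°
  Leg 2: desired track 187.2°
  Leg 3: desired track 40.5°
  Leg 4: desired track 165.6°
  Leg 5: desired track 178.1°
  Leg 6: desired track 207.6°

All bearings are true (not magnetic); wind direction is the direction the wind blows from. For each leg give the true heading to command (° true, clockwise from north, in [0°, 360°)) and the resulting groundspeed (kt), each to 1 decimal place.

Leg 1: heading=310.1°, groundspeed=158.2 kt
Leg 2: heading=200.7°, groundspeed=121.5 kt
Leg 3: heading=36.3°, groundspeed=212.2 kt
Leg 4: heading=182.9°, groundspeed=134.9 kt
Leg 5: heading=193.5°, groundspeed=126.5 kt
Leg 6: heading=215.7°, groundspeed=113.4 kt

Leg 1: desired track 328.8°; wind correction -18.7° → command heading 310.1°, groundspeed 158.2 kt
Leg 2: desired track 187.2°; wind correction +13.5° → command heading 200.7°, groundspeed 121.5 kt
Leg 3: desired track 40.5°; wind correction -4.2° → command heading 36.3°, groundspeed 212.2 kt
Leg 4: desired track 165.6°; wind correction +17.3° → command heading 182.9°, groundspeed 134.9 kt
Leg 5: desired track 178.1°; wind correction +15.4° → command heading 193.5°, groundspeed 126.5 kt
Leg 6: desired track 207.6°; wind correction +8.1° → command heading 215.7°, groundspeed 113.4 kt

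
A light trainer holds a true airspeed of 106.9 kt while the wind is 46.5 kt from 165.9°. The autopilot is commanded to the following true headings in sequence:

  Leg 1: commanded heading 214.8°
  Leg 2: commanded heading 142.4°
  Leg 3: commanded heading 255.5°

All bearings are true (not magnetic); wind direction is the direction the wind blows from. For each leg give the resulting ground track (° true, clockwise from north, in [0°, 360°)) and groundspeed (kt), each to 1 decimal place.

Leg 1: track=239.5°, groundspeed=84.0 kt
Leg 2: track=126.3°, groundspeed=66.9 kt
Leg 3: track=279.1°, groundspeed=116.3 kt

Leg 1: heading 214.8°; drift +24.7° → track 239.5°, groundspeed 84.0 kt
Leg 2: heading 142.4°; drift -16.1° → track 126.3°, groundspeed 66.9 kt
Leg 3: heading 255.5°; drift +23.6° → track 279.1°, groundspeed 116.3 kt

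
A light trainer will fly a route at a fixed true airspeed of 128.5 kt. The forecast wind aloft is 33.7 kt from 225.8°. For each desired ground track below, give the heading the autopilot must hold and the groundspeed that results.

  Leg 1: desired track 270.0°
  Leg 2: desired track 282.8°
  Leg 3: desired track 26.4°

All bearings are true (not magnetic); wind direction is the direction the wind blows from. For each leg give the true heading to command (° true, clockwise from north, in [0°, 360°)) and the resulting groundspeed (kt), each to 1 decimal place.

Leg 1: desired track 270.0°; wind correction -10.5° → command heading 259.5°, groundspeed 102.2 kt
Leg 2: desired track 282.8°; wind correction -12.7° → command heading 270.1°, groundspeed 107.0 kt
Leg 3: desired track 26.4°; wind correction -5.0° → command heading 21.4°, groundspeed 159.8 kt

Leg 1: heading=259.5°, groundspeed=102.2 kt
Leg 2: heading=270.1°, groundspeed=107.0 kt
Leg 3: heading=21.4°, groundspeed=159.8 kt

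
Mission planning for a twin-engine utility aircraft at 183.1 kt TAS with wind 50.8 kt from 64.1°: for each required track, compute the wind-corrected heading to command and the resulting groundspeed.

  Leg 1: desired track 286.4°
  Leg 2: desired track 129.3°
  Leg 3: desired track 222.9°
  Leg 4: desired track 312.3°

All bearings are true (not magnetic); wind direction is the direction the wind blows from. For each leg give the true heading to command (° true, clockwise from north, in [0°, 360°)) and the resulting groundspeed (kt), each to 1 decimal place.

Leg 1: heading=297.2°, groundspeed=217.5 kt
Leg 2: heading=114.7°, groundspeed=155.9 kt
Leg 3: heading=217.1°, groundspeed=229.5 kt
Leg 4: heading=327.2°, groundspeed=195.8 kt

Leg 1: desired track 286.4°; wind correction +10.8° → command heading 297.2°, groundspeed 217.5 kt
Leg 2: desired track 129.3°; wind correction -14.6° → command heading 114.7°, groundspeed 155.9 kt
Leg 3: desired track 222.9°; wind correction -5.8° → command heading 217.1°, groundspeed 229.5 kt
Leg 4: desired track 312.3°; wind correction +14.9° → command heading 327.2°, groundspeed 195.8 kt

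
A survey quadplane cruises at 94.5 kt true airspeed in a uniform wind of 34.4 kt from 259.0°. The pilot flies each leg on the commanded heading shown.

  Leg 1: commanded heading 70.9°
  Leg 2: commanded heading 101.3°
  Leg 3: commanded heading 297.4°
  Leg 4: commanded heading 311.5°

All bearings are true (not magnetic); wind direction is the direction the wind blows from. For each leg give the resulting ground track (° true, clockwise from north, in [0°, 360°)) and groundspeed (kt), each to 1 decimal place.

Leg 1: track=73.1°, groundspeed=128.6 kt
Leg 2: track=95.4°, groundspeed=127.0 kt
Leg 3: track=315.0°, groundspeed=70.8 kt
Leg 4: track=331.9°, groundspeed=78.5 kt

Leg 1: heading 70.9°; drift +2.2° → track 73.1°, groundspeed 128.6 kt
Leg 2: heading 101.3°; drift -5.9° → track 95.4°, groundspeed 127.0 kt
Leg 3: heading 297.4°; drift +17.6° → track 315.0°, groundspeed 70.8 kt
Leg 4: heading 311.5°; drift +20.4° → track 331.9°, groundspeed 78.5 kt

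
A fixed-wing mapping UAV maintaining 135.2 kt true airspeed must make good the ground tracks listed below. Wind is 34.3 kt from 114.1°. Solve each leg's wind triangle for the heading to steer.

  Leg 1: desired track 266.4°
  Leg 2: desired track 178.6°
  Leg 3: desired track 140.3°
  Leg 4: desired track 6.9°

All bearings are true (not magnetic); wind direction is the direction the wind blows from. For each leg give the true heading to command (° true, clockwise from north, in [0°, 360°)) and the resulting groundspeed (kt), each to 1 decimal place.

Leg 1: heading=259.6°, groundspeed=164.6 kt
Leg 2: heading=165.4°, groundspeed=116.8 kt
Leg 3: heading=133.9°, groundspeed=103.6 kt
Leg 4: heading=20.9°, groundspeed=141.3 kt

Leg 1: desired track 266.4°; wind correction -6.8° → command heading 259.6°, groundspeed 164.6 kt
Leg 2: desired track 178.6°; wind correction -13.2° → command heading 165.4°, groundspeed 116.8 kt
Leg 3: desired track 140.3°; wind correction -6.4° → command heading 133.9°, groundspeed 103.6 kt
Leg 4: desired track 6.9°; wind correction +14.0° → command heading 20.9°, groundspeed 141.3 kt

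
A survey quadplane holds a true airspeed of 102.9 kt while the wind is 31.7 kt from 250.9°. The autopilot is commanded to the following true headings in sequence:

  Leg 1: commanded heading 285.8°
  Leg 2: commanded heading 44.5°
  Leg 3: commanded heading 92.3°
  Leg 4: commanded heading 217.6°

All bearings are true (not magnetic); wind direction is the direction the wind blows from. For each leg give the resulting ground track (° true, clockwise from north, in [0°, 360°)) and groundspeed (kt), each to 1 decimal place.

Leg 1: heading 285.8°; drift +13.3° → track 299.1°, groundspeed 79.0 kt
Leg 2: heading 44.5°; drift +6.1° → track 50.6°, groundspeed 132.0 kt
Leg 3: heading 92.3°; drift -5.0° → track 87.3°, groundspeed 132.9 kt
Leg 4: heading 217.6°; drift -12.8° → track 204.8°, groundspeed 78.4 kt

Leg 1: track=299.1°, groundspeed=79.0 kt
Leg 2: track=50.6°, groundspeed=132.0 kt
Leg 3: track=87.3°, groundspeed=132.9 kt
Leg 4: track=204.8°, groundspeed=78.4 kt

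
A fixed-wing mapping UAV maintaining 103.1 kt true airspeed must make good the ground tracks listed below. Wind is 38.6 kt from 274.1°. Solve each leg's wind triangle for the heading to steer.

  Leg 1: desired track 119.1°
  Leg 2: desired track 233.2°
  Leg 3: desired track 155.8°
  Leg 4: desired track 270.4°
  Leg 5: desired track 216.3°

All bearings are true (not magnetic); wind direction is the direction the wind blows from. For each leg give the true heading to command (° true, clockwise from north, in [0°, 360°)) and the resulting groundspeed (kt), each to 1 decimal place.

Leg 1: desired track 119.1°; wind correction +9.1° → command heading 128.2°, groundspeed 136.8 kt
Leg 2: desired track 233.2°; wind correction +14.2° → command heading 247.4°, groundspeed 70.8 kt
Leg 3: desired track 155.8°; wind correction +19.2° → command heading 175.0°, groundspeed 115.6 kt
Leg 4: desired track 270.4°; wind correction +1.4° → command heading 271.8°, groundspeed 64.6 kt
Leg 5: desired track 216.3°; wind correction +18.5° → command heading 234.8°, groundspeed 77.2 kt

Leg 1: heading=128.2°, groundspeed=136.8 kt
Leg 2: heading=247.4°, groundspeed=70.8 kt
Leg 3: heading=175.0°, groundspeed=115.6 kt
Leg 4: heading=271.8°, groundspeed=64.6 kt
Leg 5: heading=234.8°, groundspeed=77.2 kt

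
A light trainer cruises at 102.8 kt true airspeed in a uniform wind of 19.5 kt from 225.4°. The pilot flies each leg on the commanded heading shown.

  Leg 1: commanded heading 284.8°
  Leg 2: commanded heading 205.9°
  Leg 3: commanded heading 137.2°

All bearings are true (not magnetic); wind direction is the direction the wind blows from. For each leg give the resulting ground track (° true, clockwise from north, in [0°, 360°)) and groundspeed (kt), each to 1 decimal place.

Leg 1: track=295.0°, groundspeed=94.4 kt
Leg 2: track=201.5°, groundspeed=84.7 kt
Leg 3: track=126.4°, groundspeed=104.0 kt

Leg 1: heading 284.8°; drift +10.2° → track 295.0°, groundspeed 94.4 kt
Leg 2: heading 205.9°; drift -4.4° → track 201.5°, groundspeed 84.7 kt
Leg 3: heading 137.2°; drift -10.8° → track 126.4°, groundspeed 104.0 kt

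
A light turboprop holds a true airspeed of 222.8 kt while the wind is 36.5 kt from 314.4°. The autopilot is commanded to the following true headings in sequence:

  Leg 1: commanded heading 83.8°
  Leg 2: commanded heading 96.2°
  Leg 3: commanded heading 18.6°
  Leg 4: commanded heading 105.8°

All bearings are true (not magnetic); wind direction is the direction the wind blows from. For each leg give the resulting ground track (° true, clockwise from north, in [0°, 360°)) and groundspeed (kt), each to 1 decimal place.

Leg 1: track=90.3°, groundspeed=247.6 kt
Leg 2: track=101.3°, groundspeed=252.5 kt
Leg 3: track=27.6°, groundspeed=209.5 kt
Leg 4: track=109.7°, groundspeed=255.4 kt

Leg 1: heading 83.8°; drift +6.5° → track 90.3°, groundspeed 247.6 kt
Leg 2: heading 96.2°; drift +5.1° → track 101.3°, groundspeed 252.5 kt
Leg 3: heading 18.6°; drift +9.0° → track 27.6°, groundspeed 209.5 kt
Leg 4: heading 105.8°; drift +3.9° → track 109.7°, groundspeed 255.4 kt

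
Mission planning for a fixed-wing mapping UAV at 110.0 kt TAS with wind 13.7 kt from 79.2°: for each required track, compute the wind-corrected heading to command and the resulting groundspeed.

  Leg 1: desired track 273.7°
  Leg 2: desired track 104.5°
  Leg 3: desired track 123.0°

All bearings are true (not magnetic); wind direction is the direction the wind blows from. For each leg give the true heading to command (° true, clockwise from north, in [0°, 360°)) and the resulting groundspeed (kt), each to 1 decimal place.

Leg 1: desired track 273.7°; wind correction +1.8° → command heading 275.5°, groundspeed 123.2 kt
Leg 2: desired track 104.5°; wind correction -3.1° → command heading 101.4°, groundspeed 97.5 kt
Leg 3: desired track 123.0°; wind correction -4.9° → command heading 118.1°, groundspeed 99.7 kt

Leg 1: heading=275.5°, groundspeed=123.2 kt
Leg 2: heading=101.4°, groundspeed=97.5 kt
Leg 3: heading=118.1°, groundspeed=99.7 kt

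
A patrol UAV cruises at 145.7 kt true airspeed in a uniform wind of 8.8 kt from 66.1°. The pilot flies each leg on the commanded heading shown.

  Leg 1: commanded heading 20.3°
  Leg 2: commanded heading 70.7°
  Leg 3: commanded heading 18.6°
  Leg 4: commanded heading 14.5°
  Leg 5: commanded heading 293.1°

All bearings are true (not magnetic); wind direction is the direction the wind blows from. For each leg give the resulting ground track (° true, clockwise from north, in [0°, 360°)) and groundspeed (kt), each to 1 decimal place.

Leg 1: heading 20.3°; drift -2.6° → track 17.7°, groundspeed 139.7 kt
Leg 2: heading 70.7°; drift +0.3° → track 71.0°, groundspeed 136.9 kt
Leg 3: heading 18.6°; drift -2.7° → track 15.9°, groundspeed 139.9 kt
Leg 4: heading 14.5°; drift -2.8° → track 11.7°, groundspeed 140.4 kt
Leg 5: heading 293.1°; drift -2.4° → track 290.7°, groundspeed 151.8 kt

Leg 1: track=17.7°, groundspeed=139.7 kt
Leg 2: track=71.0°, groundspeed=136.9 kt
Leg 3: track=15.9°, groundspeed=139.9 kt
Leg 4: track=11.7°, groundspeed=140.4 kt
Leg 5: track=290.7°, groundspeed=151.8 kt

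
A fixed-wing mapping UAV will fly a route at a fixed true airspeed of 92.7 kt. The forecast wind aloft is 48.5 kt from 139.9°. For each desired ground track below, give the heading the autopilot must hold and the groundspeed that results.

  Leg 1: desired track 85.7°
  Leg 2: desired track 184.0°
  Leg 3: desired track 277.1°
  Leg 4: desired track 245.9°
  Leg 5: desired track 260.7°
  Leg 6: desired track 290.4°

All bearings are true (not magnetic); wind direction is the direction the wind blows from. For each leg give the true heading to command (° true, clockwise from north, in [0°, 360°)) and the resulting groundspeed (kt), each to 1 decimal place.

Leg 1: heading=110.8°, groundspeed=55.6 kt
Leg 2: heading=162.6°, groundspeed=51.5 kt
Leg 3: heading=256.3°, groundspeed=122.2 kt
Leg 4: heading=215.7°, groundspeed=93.5 kt
Leg 5: heading=234.0°, groundspeed=107.6 kt
Leg 6: heading=275.5°, groundspeed=131.8 kt

Leg 1: desired track 85.7°; wind correction +25.1° → command heading 110.8°, groundspeed 55.6 kt
Leg 2: desired track 184.0°; wind correction -21.4° → command heading 162.6°, groundspeed 51.5 kt
Leg 3: desired track 277.1°; wind correction -20.8° → command heading 256.3°, groundspeed 122.2 kt
Leg 4: desired track 245.9°; wind correction -30.2° → command heading 215.7°, groundspeed 93.5 kt
Leg 5: desired track 260.7°; wind correction -26.7° → command heading 234.0°, groundspeed 107.6 kt
Leg 6: desired track 290.4°; wind correction -14.9° → command heading 275.5°, groundspeed 131.8 kt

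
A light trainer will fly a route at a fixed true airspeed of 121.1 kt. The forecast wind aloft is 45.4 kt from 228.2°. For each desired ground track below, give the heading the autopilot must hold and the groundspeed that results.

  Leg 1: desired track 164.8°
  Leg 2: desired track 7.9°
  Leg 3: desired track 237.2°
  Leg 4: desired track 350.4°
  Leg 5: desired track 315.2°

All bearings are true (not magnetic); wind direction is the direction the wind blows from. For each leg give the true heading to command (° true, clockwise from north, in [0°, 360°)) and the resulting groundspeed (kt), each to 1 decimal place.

Leg 1: heading=184.4°, groundspeed=93.8 kt
Leg 2: heading=353.9°, groundspeed=152.1 kt
Leg 3: heading=233.8°, groundspeed=76.1 kt
Leg 4: heading=331.9°, groundspeed=139.0 kt
Leg 5: heading=293.2°, groundspeed=109.9 kt

Leg 1: desired track 164.8°; wind correction +19.6° → command heading 184.4°, groundspeed 93.8 kt
Leg 2: desired track 7.9°; wind correction -14.0° → command heading 353.9°, groundspeed 152.1 kt
Leg 3: desired track 237.2°; wind correction -3.4° → command heading 233.8°, groundspeed 76.1 kt
Leg 4: desired track 350.4°; wind correction -18.5° → command heading 331.9°, groundspeed 139.0 kt
Leg 5: desired track 315.2°; wind correction -22.0° → command heading 293.2°, groundspeed 109.9 kt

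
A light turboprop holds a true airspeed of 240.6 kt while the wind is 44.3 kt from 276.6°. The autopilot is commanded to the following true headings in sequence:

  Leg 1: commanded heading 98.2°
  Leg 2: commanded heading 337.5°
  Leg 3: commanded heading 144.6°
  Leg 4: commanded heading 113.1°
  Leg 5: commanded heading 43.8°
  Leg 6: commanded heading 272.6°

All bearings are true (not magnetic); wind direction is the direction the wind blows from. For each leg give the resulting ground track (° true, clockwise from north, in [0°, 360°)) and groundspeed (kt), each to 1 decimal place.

Leg 1: track=98.0°, groundspeed=284.9 kt
Leg 2: track=347.5°, groundspeed=222.4 kt
Leg 3: track=137.7°, groundspeed=272.2 kt
Leg 4: track=110.6°, groundspeed=283.4 kt
Leg 5: track=51.3°, groundspeed=269.7 kt
Leg 6: track=271.7°, groundspeed=196.4 kt

Leg 1: heading 98.2°; drift -0.2° → track 98.0°, groundspeed 284.9 kt
Leg 2: heading 337.5°; drift +10.0° → track 347.5°, groundspeed 222.4 kt
Leg 3: heading 144.6°; drift -6.9° → track 137.7°, groundspeed 272.2 kt
Leg 4: heading 113.1°; drift -2.5° → track 110.6°, groundspeed 283.4 kt
Leg 5: heading 43.8°; drift +7.5° → track 51.3°, groundspeed 269.7 kt
Leg 6: heading 272.6°; drift -0.9° → track 271.7°, groundspeed 196.4 kt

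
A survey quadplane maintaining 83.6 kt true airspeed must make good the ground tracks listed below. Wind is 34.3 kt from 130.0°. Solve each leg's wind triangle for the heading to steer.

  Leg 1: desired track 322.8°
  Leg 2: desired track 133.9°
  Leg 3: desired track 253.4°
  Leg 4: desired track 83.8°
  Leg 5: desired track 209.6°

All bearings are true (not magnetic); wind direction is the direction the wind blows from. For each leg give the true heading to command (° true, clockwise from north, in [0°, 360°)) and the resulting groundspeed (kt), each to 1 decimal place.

Leg 1: desired track 322.8°; wind correction +5.2° → command heading 328.0°, groundspeed 116.7 kt
Leg 2: desired track 133.9°; wind correction -1.6° → command heading 132.3°, groundspeed 49.3 kt
Leg 3: desired track 253.4°; wind correction -20.0° → command heading 233.4°, groundspeed 97.4 kt
Leg 4: desired track 83.8°; wind correction +17.2° → command heading 101.0°, groundspeed 56.1 kt
Leg 5: desired track 209.6°; wind correction -23.8° → command heading 185.8°, groundspeed 70.3 kt

Leg 1: heading=328.0°, groundspeed=116.7 kt
Leg 2: heading=132.3°, groundspeed=49.3 kt
Leg 3: heading=233.4°, groundspeed=97.4 kt
Leg 4: heading=101.0°, groundspeed=56.1 kt
Leg 5: heading=185.8°, groundspeed=70.3 kt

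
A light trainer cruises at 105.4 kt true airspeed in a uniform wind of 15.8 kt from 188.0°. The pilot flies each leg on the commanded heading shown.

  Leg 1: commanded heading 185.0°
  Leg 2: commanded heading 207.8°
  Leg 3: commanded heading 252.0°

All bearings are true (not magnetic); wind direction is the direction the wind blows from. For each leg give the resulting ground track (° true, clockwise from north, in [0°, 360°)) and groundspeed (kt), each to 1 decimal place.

Leg 1: track=184.5°, groundspeed=89.6 kt
Leg 2: track=211.2°, groundspeed=90.7 kt
Leg 3: track=260.2°, groundspeed=99.5 kt

Leg 1: heading 185.0°; drift -0.5° → track 184.5°, groundspeed 89.6 kt
Leg 2: heading 207.8°; drift +3.4° → track 211.2°, groundspeed 90.7 kt
Leg 3: heading 252.0°; drift +8.2° → track 260.2°, groundspeed 99.5 kt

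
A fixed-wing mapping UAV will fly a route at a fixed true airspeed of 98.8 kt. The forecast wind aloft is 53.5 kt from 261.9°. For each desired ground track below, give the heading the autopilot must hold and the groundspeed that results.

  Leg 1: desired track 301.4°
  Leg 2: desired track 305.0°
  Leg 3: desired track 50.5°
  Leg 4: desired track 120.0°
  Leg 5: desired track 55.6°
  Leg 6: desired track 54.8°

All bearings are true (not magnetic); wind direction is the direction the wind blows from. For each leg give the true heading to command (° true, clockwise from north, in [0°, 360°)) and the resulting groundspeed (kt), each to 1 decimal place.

Leg 1: heading=281.3°, groundspeed=51.5 kt
Leg 2: heading=283.3°, groundspeed=52.7 kt
Leg 3: heading=34.1°, groundspeed=140.5 kt
Leg 4: heading=139.5°, groundspeed=135.2 kt
Leg 5: heading=41.7°, groundspeed=143.9 kt
Leg 6: heading=40.5°, groundspeed=143.4 kt

Leg 1: desired track 301.4°; wind correction -20.1° → command heading 281.3°, groundspeed 51.5 kt
Leg 2: desired track 305.0°; wind correction -21.7° → command heading 283.3°, groundspeed 52.7 kt
Leg 3: desired track 50.5°; wind correction -16.4° → command heading 34.1°, groundspeed 140.5 kt
Leg 4: desired track 120.0°; wind correction +19.5° → command heading 139.5°, groundspeed 135.2 kt
Leg 5: desired track 55.6°; wind correction -13.9° → command heading 41.7°, groundspeed 143.9 kt
Leg 6: desired track 54.8°; wind correction -14.3° → command heading 40.5°, groundspeed 143.4 kt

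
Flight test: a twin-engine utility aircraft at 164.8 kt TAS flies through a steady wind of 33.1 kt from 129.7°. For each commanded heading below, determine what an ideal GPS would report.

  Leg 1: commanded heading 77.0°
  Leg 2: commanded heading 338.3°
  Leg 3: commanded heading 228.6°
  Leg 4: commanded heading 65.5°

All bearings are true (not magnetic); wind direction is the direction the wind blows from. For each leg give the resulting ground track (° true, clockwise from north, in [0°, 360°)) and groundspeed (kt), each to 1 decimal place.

Leg 1: track=66.7°, groundspeed=147.1 kt
Leg 2: track=333.6°, groundspeed=194.5 kt
Leg 3: track=239.5°, groundspeed=173.0 kt
Leg 4: track=54.3°, groundspeed=153.3 kt

Leg 1: heading 77.0°; drift -10.3° → track 66.7°, groundspeed 147.1 kt
Leg 2: heading 338.3°; drift -4.7° → track 333.6°, groundspeed 194.5 kt
Leg 3: heading 228.6°; drift +10.9° → track 239.5°, groundspeed 173.0 kt
Leg 4: heading 65.5°; drift -11.2° → track 54.3°, groundspeed 153.3 kt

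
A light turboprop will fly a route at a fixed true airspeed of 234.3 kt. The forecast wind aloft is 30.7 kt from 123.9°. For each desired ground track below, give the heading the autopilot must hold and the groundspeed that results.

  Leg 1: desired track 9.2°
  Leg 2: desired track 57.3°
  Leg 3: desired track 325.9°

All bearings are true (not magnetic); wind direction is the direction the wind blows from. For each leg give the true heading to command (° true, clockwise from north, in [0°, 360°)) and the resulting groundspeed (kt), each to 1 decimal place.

Leg 1: desired track 9.2°; wind correction +6.8° → command heading 16.0°, groundspeed 245.5 kt
Leg 2: desired track 57.3°; wind correction +6.9° → command heading 64.2°, groundspeed 220.4 kt
Leg 3: desired track 325.9°; wind correction +2.8° → command heading 328.7°, groundspeed 262.5 kt

Leg 1: heading=16.0°, groundspeed=245.5 kt
Leg 2: heading=64.2°, groundspeed=220.4 kt
Leg 3: heading=328.7°, groundspeed=262.5 kt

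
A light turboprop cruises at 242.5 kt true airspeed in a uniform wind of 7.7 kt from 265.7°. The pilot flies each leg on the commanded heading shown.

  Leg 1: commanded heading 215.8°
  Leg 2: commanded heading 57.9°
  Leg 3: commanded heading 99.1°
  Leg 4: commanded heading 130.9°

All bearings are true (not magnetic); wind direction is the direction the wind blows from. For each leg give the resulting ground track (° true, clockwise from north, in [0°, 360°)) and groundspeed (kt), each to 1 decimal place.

Leg 1: track=214.4°, groundspeed=237.6 kt
Leg 2: track=58.7°, groundspeed=249.3 kt
Leg 3: track=98.7°, groundspeed=250.0 kt
Leg 4: track=129.6°, groundspeed=248.0 kt

Leg 1: heading 215.8°; drift -1.4° → track 214.4°, groundspeed 237.6 kt
Leg 2: heading 57.9°; drift +0.8° → track 58.7°, groundspeed 249.3 kt
Leg 3: heading 99.1°; drift -0.4° → track 98.7°, groundspeed 250.0 kt
Leg 4: heading 130.9°; drift -1.3° → track 129.6°, groundspeed 248.0 kt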